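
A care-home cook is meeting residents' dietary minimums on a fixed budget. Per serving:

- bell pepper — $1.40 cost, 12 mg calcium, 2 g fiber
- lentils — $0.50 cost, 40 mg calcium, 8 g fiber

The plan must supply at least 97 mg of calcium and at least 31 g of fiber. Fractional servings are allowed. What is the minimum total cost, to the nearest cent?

$1.94

The cheapest plan sits at a corner of the feasible region — with two constraints it uses at most two foods.
bell pepper only: max(97/12, 31/2) = 15.5 servings → $21.70.
lentils only: max(97/40, 31/8) = 3.875 servings → $1.94.
bell pepper + lentils: the both-tight solution has a negative serving — not a feasible corner.
The minimum over all feasible corners is $1.94.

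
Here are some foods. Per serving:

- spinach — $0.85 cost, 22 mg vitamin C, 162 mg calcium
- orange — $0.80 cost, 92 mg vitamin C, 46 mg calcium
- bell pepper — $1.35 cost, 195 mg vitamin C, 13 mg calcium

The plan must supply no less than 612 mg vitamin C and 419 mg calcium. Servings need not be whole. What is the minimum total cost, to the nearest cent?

Check every corner: each single food scaled to meet both minima, and each pair solved so both constraints bind.
spinach only: max(612/22, 419/162) = 27.82 servings → $23.65.
orange only: max(612/92, 419/46) = 9.109 servings → $7.29.
bell pepper only: max(612/195, 419/13) = 32.23 servings → $43.51.
spinach + orange with both tight: 0.7483 servings and 6.473 servings → $5.81.
spinach + bell pepper with both tight: 2.356 servings and 2.873 servings → $5.88.
orange + bell pepper: the both-tight solution has a negative serving — not a feasible corner.
So the least-cost plan costs $5.81.

$5.81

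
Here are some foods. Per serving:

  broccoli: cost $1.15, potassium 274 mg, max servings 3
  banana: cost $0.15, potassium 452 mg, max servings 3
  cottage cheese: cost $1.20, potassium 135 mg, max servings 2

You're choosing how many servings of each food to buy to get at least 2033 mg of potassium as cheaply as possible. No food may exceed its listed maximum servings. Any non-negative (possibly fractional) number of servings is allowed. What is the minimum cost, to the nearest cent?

$3.29

Cost per mg of potassium: banana $0.0003, broccoli $0.0042, cottage cheese $0.0089.
Take 3 servings of banana: +1356.0 mg potassium for $0.45 (total $0.45, still need 677.0 mg).
Take 2.471 servings of broccoli: +677.0 mg potassium for $2.84 (total $3.29, still need 0.0 mg).
Greedy by cheapest-per-mg is optimal for a single linear constraint, so the minimum cost is $3.29.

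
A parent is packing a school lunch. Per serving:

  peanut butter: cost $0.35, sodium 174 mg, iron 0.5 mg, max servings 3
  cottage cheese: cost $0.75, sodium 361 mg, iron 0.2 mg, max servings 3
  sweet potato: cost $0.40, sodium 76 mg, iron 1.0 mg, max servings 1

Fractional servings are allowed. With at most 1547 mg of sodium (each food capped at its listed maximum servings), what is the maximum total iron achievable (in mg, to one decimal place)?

Iron per mg sodium: sweet potato 0.01316, peanut butter 0.002874, cottage cheese 0.000554.
Take 1 serving of sweet potato: uses 76 mg sodium, +1.0 mg iron (running total 1.0 mg).
Take 3 servings of peanut butter: uses 522 mg sodium, +1.5 mg iron (running total 2.5 mg).
Take 2.629 servings of cottage cheese: uses 949 mg sodium, +0.5 mg iron (running total 3.0 mg).
Greedy by best ratio exhausts the sodium allowance optimally: 3.0 mg.

3.0 mg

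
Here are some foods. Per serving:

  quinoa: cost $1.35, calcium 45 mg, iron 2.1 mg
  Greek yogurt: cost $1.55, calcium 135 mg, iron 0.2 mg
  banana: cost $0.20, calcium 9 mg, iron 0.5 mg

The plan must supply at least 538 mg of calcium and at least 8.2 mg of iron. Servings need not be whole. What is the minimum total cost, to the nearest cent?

A basic optimal solution has at most two foods positive. Try each food alone and each pair with both targets met exactly.
quinoa only: max(538/45, 8.2/2.1) = 11.96 servings → $16.14.
Greek yogurt only: max(538/135, 8.2/0.2) = 41 servings → $63.55.
banana only: max(538/9, 8.2/0.5) = 59.78 servings → $11.96.
quinoa + Greek yogurt with both tight: 3.641 servings and 2.772 servings → $9.21.
quinoa + banana: intersection lies outside the first quadrant.
Greek yogurt + banana with both tight: 2.971 servings and 15.21 servings → $7.65.
Cheapest feasible corner: $7.65.

$7.65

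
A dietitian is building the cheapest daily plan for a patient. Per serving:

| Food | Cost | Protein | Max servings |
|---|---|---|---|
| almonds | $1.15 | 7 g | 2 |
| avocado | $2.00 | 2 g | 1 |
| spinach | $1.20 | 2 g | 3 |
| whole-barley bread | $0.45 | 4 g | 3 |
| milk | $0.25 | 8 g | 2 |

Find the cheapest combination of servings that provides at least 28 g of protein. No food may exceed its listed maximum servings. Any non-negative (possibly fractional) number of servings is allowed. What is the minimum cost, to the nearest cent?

Cost per g of protein: milk $0.0312, whole-barley bread $0.1125, almonds $0.1643, spinach $0.6000, avocado $1.0000.
Take 2 servings of milk: +16.0 g protein for $0.50 (total $0.50, still need 12.0 g).
Take 3 servings of whole-barley bread: +12.0 g protein for $1.35 (total $1.85, still need 0.0 g).
Greedy by cheapest-per-g is optimal for a single linear constraint, so the minimum cost is $1.85.

$1.85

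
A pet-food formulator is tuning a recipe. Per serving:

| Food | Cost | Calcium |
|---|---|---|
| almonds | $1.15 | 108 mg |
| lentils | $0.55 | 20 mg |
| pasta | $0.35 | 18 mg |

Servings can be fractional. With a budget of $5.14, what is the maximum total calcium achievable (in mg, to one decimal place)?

Calcium per dollar: almonds 93.91, pasta 51.43, lentils 36.36.
With no serving limits, spend the whole cost allowance on almonds: $5.14 / $1.15 × 108 mg = 482.7 mg.

482.7 mg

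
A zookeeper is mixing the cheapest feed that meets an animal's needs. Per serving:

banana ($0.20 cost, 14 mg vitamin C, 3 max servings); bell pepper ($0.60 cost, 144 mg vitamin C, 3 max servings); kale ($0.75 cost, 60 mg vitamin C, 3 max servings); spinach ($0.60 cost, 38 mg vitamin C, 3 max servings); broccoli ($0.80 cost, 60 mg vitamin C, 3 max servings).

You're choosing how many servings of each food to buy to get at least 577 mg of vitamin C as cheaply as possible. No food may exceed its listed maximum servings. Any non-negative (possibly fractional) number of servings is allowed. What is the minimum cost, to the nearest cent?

$3.61

Cost per mg of vitamin C: bell pepper $0.0042, kale $0.0125, broccoli $0.0133, banana $0.0143, spinach $0.0158.
Take 3 servings of bell pepper: +432.0 mg vitamin C for $1.80 (total $1.80, still need 145.0 mg).
Take 2.417 servings of kale: +145.0 mg vitamin C for $1.81 (total $3.61, still need 0.0 mg).
Greedy by cheapest-per-mg is optimal for a single linear constraint, so the minimum cost is $3.61.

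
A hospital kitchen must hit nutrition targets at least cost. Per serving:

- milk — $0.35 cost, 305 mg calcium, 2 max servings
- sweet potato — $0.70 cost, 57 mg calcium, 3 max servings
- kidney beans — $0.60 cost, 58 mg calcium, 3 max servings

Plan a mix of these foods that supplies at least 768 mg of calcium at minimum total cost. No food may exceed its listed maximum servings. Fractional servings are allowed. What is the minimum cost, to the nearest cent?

$2.33

Cost per mg of calcium: milk $0.0011, kidney beans $0.0103, sweet potato $0.0123.
Take 2 servings of milk: +610.0 mg calcium for $0.70 (total $0.70, still need 158.0 mg).
Take 2.724 servings of kidney beans: +158.0 mg calcium for $1.63 (total $2.33, still need 0.0 mg).
Greedy by cheapest-per-mg is optimal for a single linear constraint, so the minimum cost is $2.33.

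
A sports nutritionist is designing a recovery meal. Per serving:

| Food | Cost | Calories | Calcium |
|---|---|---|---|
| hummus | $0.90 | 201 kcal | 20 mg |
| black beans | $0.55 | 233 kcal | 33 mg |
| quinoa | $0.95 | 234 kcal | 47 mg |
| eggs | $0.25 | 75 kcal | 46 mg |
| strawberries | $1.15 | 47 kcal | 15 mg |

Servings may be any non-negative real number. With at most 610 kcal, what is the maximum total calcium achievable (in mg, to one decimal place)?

374.1 mg

Calcium per kcal: eggs 0.6133, strawberries 0.3191, quinoa 0.2009, black beans 0.1416, hummus 0.0995.
With no serving limits, spend the whole calories allowance on eggs: 610 kcal / 75 kcal × 46 mg = 374.1 mg.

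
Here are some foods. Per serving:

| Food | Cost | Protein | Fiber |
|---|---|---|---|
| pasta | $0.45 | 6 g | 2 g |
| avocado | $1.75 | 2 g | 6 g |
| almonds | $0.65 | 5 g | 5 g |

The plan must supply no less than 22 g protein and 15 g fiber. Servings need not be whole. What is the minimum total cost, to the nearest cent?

$2.28

Two binding constraints pin down two serving amounts, so the optimal mix uses at most two foods. The candidates are each food alone (scaled to the tighter of protein/fiber) and each pair with both constraints tight.
pasta only: max(22/6, 15/2) = 7.5 servings → $3.38.
avocado only: max(22/2, 15/6) = 11 servings → $19.25.
almonds only: max(22/5, 15/5) = 4.4 servings → $2.86.
pasta + avocado with both tight: 3.188 servings and 1.438 servings → $3.95.
pasta + almonds with both tight: 1.75 servings and 2.3 servings → $2.28.
avocado + almonds: the both-tight solution has a negative serving — not a feasible corner.
The minimum over all feasible corners is $2.28.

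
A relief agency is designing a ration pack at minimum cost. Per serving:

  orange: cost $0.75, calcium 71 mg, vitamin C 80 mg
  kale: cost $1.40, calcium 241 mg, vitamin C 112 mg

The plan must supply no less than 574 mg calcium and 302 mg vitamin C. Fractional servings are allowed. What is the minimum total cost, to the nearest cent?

$3.59

For a min-cost LP with two ≥-constraints, a basic feasible solution has at most two positive variables.
orange only: max(574/71, 302/80) = 8.085 servings → $6.06.
kale only: max(574/241, 302/112) = 2.696 servings → $3.77.
orange + kale with both tight: 0.7498 servings and 2.161 servings → $3.59.
Cheapest feasible corner: $3.59.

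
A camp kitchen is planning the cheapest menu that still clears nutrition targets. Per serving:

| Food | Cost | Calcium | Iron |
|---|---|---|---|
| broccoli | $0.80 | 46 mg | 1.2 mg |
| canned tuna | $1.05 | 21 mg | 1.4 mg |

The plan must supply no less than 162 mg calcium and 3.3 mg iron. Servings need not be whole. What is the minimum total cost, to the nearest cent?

$2.82

Check every corner: each single food scaled to meet both minima, and each pair solved so both constraints bind.
broccoli only: max(162/46, 3.3/1.2) = 3.522 servings → $2.82.
canned tuna only: max(162/21, 3.3/1.4) = 7.714 servings → $8.10.
broccoli + canned tuna: the both-tight solution has a negative serving — not a feasible corner.
Cheapest feasible corner: $2.82.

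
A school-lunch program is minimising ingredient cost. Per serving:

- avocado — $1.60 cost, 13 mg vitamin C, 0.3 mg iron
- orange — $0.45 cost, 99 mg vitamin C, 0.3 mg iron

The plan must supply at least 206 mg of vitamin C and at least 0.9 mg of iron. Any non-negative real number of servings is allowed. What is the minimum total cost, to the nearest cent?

Check every corner: each single food scaled to meet both minima, and each pair solved so both constraints bind.
avocado only: max(206/13, 0.9/0.3) = 15.85 servings → $25.35.
orange only: max(206/99, 0.9/0.3) = 3 servings → $1.35.
avocado + orange with both tight: 1.058 servings and 1.942 servings → $2.57.
So the least-cost plan costs $1.35.

$1.35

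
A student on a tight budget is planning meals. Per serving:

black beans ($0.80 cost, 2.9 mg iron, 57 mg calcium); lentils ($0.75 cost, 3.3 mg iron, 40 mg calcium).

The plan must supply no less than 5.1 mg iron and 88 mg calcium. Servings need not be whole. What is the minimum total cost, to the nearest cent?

$1.33

At the optimum either one food covers both requirements or two foods hit both targets exactly; no other combination can be cheaper.
black beans only: max(5.1/2.9, 88/57) = 1.759 servings → $1.41.
lentils only: max(5.1/3.3, 88/40) = 2.2 servings → $1.65.
black beans + lentils with both tight: 1.198 servings and 0.4924 servings → $1.33.
The minimum over all feasible corners is $1.33.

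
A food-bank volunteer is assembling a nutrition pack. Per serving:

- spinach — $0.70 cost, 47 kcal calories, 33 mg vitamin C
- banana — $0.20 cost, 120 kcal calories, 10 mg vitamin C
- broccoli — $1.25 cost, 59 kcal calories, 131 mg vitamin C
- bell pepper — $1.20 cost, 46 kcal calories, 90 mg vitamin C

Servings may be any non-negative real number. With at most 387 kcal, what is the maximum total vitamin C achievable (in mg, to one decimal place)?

Vitamin C per kcal: broccoli 2.22, bell pepper 1.957, spinach 0.7021, banana 0.08333.
With no serving limits, spend the whole calories allowance on broccoli: 387 kcal / 59 kcal × 131 mg = 859.3 mg.

859.3 mg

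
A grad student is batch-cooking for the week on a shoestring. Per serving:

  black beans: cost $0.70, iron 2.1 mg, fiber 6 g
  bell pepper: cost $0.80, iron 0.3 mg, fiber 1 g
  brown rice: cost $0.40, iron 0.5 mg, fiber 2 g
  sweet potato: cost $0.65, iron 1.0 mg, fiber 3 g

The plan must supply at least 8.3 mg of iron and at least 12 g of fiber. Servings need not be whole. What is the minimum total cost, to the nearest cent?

$2.77

Minimising a linear cost over {iron ≥ 8.3, fiber ≥ 12, servings ≥ 0} — the optimum is at a vertex, using one or two foods.
black beans only: max(8.3/2.1, 12/6) = 3.952 servings → $2.77.
bell pepper only: max(8.3/0.3, 12/1) = 27.67 servings → $22.13.
brown rice only: max(8.3/0.5, 12/2) = 16.6 servings → $6.64.
sweet potato only: max(8.3/1.0, 12/3) = 8.3 servings → $5.39.
black beans + bell pepper: intersection lies outside the first quadrant.
black beans + brown rice: the both-tight solution has a negative serving — not a feasible corner.
black beans + sweet potato: intersection lies outside the first quadrant.
bell pepper + brown rice: intersection lies outside the first quadrant.
bell pepper + sweet potato with both targets exact would need a negative amount; discard.
brown rice + sweet potato: intersection lies outside the first quadrant.
So the least-cost plan costs $2.77.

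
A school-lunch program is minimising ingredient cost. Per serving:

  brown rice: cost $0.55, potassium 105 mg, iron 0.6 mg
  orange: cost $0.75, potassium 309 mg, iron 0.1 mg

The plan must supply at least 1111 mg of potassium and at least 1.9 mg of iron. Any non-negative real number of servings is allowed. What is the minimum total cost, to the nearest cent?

$3.50

With two linear requirements the optimum uses one or two foods; enumerate the corners.
brown rice only: max(1111/105, 1.9/0.6) = 10.58 servings → $5.82.
orange only: max(1111/309, 1.9/0.1) = 19 servings → $14.25.
brown rice + orange with both tight: 2.722 servings and 2.671 servings → $3.50.
The minimum over all feasible corners is $3.50.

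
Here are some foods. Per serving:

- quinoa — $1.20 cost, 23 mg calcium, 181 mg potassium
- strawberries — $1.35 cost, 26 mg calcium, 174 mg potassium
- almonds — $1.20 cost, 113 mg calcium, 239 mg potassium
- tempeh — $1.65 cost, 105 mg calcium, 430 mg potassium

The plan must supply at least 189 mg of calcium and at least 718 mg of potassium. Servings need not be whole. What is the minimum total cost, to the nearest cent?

$2.83

quinoa only: max(189/23, 718/181) = 8.217 servings → $9.86.
strawberries only: max(189/26, 718/174) = 7.269 servings → $9.81.
almonds only: max(189/113, 718/239) = 3.004 servings → $3.61.
tempeh only: max(189/105, 718/430) = 1.8 servings → $2.97.
quinoa + strawberries: intersection lies outside the first quadrant.
quinoa + almonds with both tight: 2.405 servings and 1.183 servings → $4.31.
quinoa + tempeh: the both-tight solution has a negative serving — not a feasible corner.
strawberries + almonds with both tight: 2.674 servings and 1.057 servings → $4.88.
strawberries + tempeh: the both-tight solution has a negative serving — not a feasible corner.
almonds + tempeh with both tight: 0.2503 servings and 1.531 servings → $2.83.
The minimum over all feasible corners is $2.83.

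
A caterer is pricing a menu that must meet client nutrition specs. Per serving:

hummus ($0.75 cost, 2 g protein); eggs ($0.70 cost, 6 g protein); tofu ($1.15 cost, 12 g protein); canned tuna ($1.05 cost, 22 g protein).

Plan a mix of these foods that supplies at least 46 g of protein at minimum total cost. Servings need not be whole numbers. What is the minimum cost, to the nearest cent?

$2.20

Cost per g of protein: canned tuna $0.0477, tofu $0.0958, eggs $0.1167, hummus $0.3750.
With no serving limits, use only canned tuna: 46 g / 22 g = 2.091 servings × $1.05 = $2.20.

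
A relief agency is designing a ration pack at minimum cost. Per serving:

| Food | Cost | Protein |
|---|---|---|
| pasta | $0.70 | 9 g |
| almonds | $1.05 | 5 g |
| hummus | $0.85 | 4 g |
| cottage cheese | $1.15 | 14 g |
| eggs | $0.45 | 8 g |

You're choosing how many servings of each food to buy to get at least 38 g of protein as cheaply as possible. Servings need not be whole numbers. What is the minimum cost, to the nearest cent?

Cost per g of protein: eggs $0.0563, pasta $0.0778, cottage cheese $0.0821, almonds $0.2100, hummus $0.2125.
With no serving limits, use only eggs: 38 g / 8 g = 4.75 servings × $0.45 = $2.14.

$2.14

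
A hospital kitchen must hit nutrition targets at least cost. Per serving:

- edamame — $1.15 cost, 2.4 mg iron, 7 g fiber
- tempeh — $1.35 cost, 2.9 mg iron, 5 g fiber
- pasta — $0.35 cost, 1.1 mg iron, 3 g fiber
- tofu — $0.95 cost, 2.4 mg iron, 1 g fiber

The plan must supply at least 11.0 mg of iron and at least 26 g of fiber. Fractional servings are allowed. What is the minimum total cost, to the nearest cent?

The cheapest plan sits at a corner of the feasible region — with two constraints it uses at most two foods.
edamame only: max(11.0/2.4, 26/7) = 4.583 servings → $5.27.
tempeh only: max(11.0/2.9, 26/5) = 5.2 servings → $7.02.
pasta only: max(11.0/1.1, 26/3) = 10 servings → $3.50.
tofu only: max(11.0/2.4, 26/1) = 26 servings → $24.70.
edamame + tempeh with both tight: 2.458 servings and 1.759 servings → $5.20.
edamame + pasta: the both-tight solution has a negative serving — not a feasible corner.
edamame + tofu with both tight: 3.569 servings and 1.014 servings → $5.07.
tempeh + pasta with both tight: 1.375 servings and 6.375 servings → $4.09.
tempeh + tofu: the both-tight solution has a negative serving — not a feasible corner.
pasta + tofu with both tight: 8.426 servings and 0.7213 servings → $3.63.
So the least-cost plan costs $3.50.

$3.50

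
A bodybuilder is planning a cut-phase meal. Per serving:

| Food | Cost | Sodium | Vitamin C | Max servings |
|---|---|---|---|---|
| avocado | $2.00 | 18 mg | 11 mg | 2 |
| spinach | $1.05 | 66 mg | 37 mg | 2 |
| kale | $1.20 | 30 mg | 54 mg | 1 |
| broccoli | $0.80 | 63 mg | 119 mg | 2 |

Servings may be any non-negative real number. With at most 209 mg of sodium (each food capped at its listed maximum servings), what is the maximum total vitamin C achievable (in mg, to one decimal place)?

323.5 mg

Vitamin C per mg sodium: broccoli 1.889, kale 1.8, avocado 0.6111, spinach 0.5606.
Take 2 servings of broccoli: uses 126 mg sodium, +238.0 mg vitamin C (running total 238.0 mg).
Take 1 serving of kale: uses 30 mg sodium, +54.0 mg vitamin C (running total 292.0 mg).
Take 2 servings of avocado: uses 36 mg sodium, +22.0 mg vitamin C (running total 314.0 mg).
Take 0.2576 servings of spinach: uses 17 mg sodium, +9.5 mg vitamin C (running total 323.5 mg).
Filling greedily by vitamin C-per-mg sodium is optimal for one linear limit, giving 323.5 mg.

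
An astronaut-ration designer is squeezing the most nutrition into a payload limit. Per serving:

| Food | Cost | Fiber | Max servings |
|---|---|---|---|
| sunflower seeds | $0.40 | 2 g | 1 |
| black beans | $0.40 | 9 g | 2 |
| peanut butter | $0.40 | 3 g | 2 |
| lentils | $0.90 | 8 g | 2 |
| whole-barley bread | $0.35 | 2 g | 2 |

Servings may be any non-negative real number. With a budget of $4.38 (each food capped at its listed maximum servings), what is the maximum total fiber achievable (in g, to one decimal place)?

Fiber per dollar: black beans 22.5, lentils 8.889, peanut butter 7.5, whole-barley bread 5.714, sunflower seeds 5.
Take 2 servings of black beans: spends $0.80, +18.0 g fiber (running total 18.0 g).
Take 2 servings of lentils: spends $1.80, +16.0 g fiber (running total 34.0 g).
Take 2 servings of peanut butter: spends $0.80, +6.0 g fiber (running total 40.0 g).
Take 2 servings of whole-barley bread: spends $0.70, +4.0 g fiber (running total 44.0 g).
Take 0.7 servings of sunflower seeds: spends $0.28, +1.4 g fiber (running total 45.4 g).
Filling greedily by fiber-per-dollar is optimal for one linear limit, giving 45.4 g.

45.4 g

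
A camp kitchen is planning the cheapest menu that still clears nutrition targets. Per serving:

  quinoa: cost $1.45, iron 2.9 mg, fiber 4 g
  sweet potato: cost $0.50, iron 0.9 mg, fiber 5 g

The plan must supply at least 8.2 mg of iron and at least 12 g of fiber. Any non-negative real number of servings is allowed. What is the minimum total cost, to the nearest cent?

$4.11

The cheapest plan sits at a corner of the feasible region — with two constraints it uses at most two foods.
quinoa only: max(8.2/2.9, 12/4) = 3 servings → $4.35.
sweet potato only: max(8.2/0.9, 12/5) = 9.111 servings → $4.56.
quinoa + sweet potato with both tight: 2.771 servings and 0.1835 servings → $4.11.
So the least-cost plan costs $4.11.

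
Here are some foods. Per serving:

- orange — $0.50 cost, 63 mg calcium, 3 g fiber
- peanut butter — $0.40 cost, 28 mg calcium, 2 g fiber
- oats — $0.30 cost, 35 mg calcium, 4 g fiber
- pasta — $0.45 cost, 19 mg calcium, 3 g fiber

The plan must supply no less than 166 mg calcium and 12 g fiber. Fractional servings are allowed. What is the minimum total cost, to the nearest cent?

For a min-cost LP with two ≥-constraints, a basic feasible solution has at most two positive variables.
orange only: max(166/63, 12/3) = 4 servings → $2.00.
peanut butter only: max(166/28, 12/2) = 6 servings → $2.40.
oats only: max(166/35, 12/4) = 4.743 servings → $1.42.
pasta only: max(166/19, 12/3) = 8.737 servings → $3.93.
orange + peanut butter with both targets exact would need a negative amount; discard.
orange + oats with both tight: 1.66 servings and 1.755 servings → $1.36.
orange + pasta with both tight: 2.045 servings and 1.955 servings → $1.90.
peanut butter + oats with both tight: 5.81 servings and 0.09524 servings → $2.35.
peanut butter + pasta with both tight: 5.87 servings and 0.08696 servings → $2.39.
oats + pasta: the both-tight solution has a negative serving — not a feasible corner.
The minimum over all feasible corners is $1.36.

$1.36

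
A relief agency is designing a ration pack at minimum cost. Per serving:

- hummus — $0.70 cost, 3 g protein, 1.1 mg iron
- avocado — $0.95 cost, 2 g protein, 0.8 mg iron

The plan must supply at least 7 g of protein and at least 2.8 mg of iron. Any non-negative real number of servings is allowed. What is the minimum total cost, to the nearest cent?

$1.78

Compare the cost at each extreme point of the feasible region.
hummus only: max(7/3, 2.8/1.1) = 2.545 servings → $1.78.
avocado only: max(7/2, 2.8/0.8) = 3.5 servings → $3.33.
hummus + avocado with both tight: 0 servings and 3.5 servings → $3.33.
The minimum over all feasible corners is $1.78.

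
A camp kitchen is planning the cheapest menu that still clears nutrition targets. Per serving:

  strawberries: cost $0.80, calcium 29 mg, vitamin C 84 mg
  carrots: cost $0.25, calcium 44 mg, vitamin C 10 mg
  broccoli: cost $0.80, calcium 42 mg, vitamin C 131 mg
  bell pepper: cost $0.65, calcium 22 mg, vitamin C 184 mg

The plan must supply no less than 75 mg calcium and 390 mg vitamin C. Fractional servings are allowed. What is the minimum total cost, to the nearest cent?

$1.52

Two binding constraints pin down two serving amounts, so the optimal mix uses at most two foods. The candidates are each food alone (scaled to the tighter of calcium/vitamin C) and each pair with both constraints tight.
strawberries only: max(75/29, 390/84) = 4.643 servings → $3.71.
carrots only: max(75/44, 390/10) = 39 servings → $9.75.
broccoli only: max(75/42, 390/131) = 2.977 servings → $2.38.
bell pepper only: max(75/22, 390/184) = 3.409 servings → $2.22.
strawberries + carrots: intersection lies outside the first quadrant.
strawberries + broccoli: intersection lies outside the first quadrant.
strawberries + bell pepper with both tight: 1.497 servings and 1.436 servings → $2.13.
carrots + broccoli with both targets exact would need a negative amount; discard.
carrots + bell pepper with both tight: 0.6628 servings and 2.084 servings → $1.52.
broccoli + bell pepper with both tight: 1.077 servings and 1.353 servings → $1.74.
Cheapest feasible corner: $1.52.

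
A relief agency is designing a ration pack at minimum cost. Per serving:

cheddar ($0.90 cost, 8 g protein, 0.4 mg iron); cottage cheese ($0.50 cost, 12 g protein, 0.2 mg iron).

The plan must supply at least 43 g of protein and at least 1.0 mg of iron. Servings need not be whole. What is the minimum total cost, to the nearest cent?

An LP optimum is at a vertex; with two nutrient constraints at most two foods are used. Check each candidate.
cheddar only: max(43/8, 1.0/0.4) = 5.375 servings → $4.84.
cottage cheese only: max(43/12, 1.0/0.2) = 5 servings → $2.50.
cheddar + cottage cheese with both tight: 1.062 servings and 2.875 servings → $2.39.
So the least-cost plan costs $2.39.

$2.39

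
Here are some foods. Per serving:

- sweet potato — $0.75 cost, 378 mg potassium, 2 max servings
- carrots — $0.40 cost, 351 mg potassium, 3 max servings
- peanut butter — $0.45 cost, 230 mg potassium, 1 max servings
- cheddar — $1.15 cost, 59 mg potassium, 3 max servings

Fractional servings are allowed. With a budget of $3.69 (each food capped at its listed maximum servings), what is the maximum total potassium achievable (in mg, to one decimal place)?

Potassium per dollar: carrots 877.5, peanut butter 511.1, sweet potato 504, cheddar 51.3.
Take 3 servings of carrots: spends $1.20, +1053.0 mg potassium (running total 1053.0 mg).
Take 1 serving of peanut butter: spends $0.45, +230.0 mg potassium (running total 1283.0 mg).
Take 2 servings of sweet potato: spends $1.50, +756.0 mg potassium (running total 2039.0 mg).
Take 0.4696 servings of cheddar: spends $0.54, +27.7 mg potassium (running total 2066.7 mg).
Filling greedily by potassium-per-dollar is optimal for one linear limit, giving 2066.7 mg.

2066.7 mg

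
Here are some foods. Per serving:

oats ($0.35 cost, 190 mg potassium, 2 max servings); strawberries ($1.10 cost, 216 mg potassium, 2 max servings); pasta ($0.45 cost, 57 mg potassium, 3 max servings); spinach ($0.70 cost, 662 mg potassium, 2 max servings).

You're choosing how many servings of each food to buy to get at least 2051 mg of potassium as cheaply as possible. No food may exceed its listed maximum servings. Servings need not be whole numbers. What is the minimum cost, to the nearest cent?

Cost per mg of potassium: spinach $0.0011, oats $0.0018, strawberries $0.0051, pasta $0.0079.
Take 2 servings of spinach: +1324.0 mg potassium for $1.40 (total $1.40, still need 727.0 mg).
Take 2 servings of oats: +380.0 mg potassium for $0.70 (total $2.10, still need 347.0 mg).
Take 1.606 servings of strawberries: +347.0 mg potassium for $1.77 (total $3.87, still need 0.0 mg).
Filling from the cheapest source first is optimal under one linear minimum: $3.87.

$3.87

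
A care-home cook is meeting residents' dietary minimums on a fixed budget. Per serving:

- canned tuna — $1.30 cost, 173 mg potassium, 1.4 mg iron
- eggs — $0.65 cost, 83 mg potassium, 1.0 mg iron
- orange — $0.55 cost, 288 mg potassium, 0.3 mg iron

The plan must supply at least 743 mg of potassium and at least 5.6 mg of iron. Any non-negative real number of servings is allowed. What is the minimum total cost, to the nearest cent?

Check every corner: each single food scaled to meet both minima, and each pair solved so both constraints bind.
canned tuna only: max(743/173, 5.6/1.4) = 4.295 servings → $5.58.
eggs only: max(743/83, 5.6/1.0) = 8.952 servings → $5.82.
orange only: max(743/288, 5.6/0.3) = 18.67 servings → $10.27.
canned tuna + eggs with both targets exact would need a negative amount; discard.
canned tuna + orange with both tight: 3.956 servings and 0.2032 servings → $5.26.
eggs + orange with both tight: 5.283 servings and 1.057 servings → $4.02.
So the least-cost plan costs $4.02.

$4.02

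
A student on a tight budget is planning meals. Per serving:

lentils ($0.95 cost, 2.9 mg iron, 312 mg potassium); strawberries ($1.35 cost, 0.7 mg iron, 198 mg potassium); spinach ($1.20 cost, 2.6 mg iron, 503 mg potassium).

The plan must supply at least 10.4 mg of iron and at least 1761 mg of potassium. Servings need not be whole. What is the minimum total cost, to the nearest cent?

Minimising a linear cost over {iron ≥ 10.4, potassium ≥ 1761, servings ≥ 0} — the optimum is at a vertex, using one or two foods.
lentils only: max(10.4/2.9, 1761/312) = 5.644 servings → $5.36.
strawberries only: max(10.4/0.7, 1761/198) = 14.86 servings → $20.06.
spinach only: max(10.4/2.6, 1761/503) = 4 servings → $4.80.
lentils + strawberries with both tight: 2.323 servings and 5.234 servings → $9.27.
lentils + spinach with both tight: 1.008 servings and 2.876 servings → $4.41.
strawberries + spinach: intersection lies outside the first quadrant.
So the least-cost plan costs $4.41.

$4.41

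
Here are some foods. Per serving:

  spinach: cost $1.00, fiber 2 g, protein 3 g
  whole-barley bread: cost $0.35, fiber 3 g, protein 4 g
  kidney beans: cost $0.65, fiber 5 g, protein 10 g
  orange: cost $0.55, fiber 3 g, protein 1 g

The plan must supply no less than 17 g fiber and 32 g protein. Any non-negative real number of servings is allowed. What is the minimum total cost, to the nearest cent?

For a min-cost LP with two ≥-constraints, a basic feasible solution has at most two positive variables.
spinach only: max(17/2, 32/3) = 10.67 servings → $10.67.
whole-barley bread only: max(17/3, 32/4) = 8 servings → $2.80.
kidney beans only: max(17/5, 32/10) = 3.4 servings → $2.21.
orange only: max(17/3, 32/1) = 32 servings → $17.60.
spinach + whole-barley bread: the both-tight solution has a negative serving — not a feasible corner.
spinach + kidney beans with both tight: 2 servings and 2.6 servings → $3.69.
spinach + orange: intersection lies outside the first quadrant.
whole-barley bread + kidney beans with both tight: 1 serving and 2.8 servings → $2.17.
whole-barley bread + orange: the both-tight solution has a negative serving — not a feasible corner.
kidney beans + orange with both tight: 3.16 servings and 0.4 servings → $2.27.
Cheapest feasible corner: $2.17.

$2.17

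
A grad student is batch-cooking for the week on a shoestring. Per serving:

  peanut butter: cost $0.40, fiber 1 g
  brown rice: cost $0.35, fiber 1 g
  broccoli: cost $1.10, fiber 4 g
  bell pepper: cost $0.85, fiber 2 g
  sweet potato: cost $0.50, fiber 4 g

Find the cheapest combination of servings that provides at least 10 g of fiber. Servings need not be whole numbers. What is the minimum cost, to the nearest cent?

Cost per g of fiber: sweet potato $0.1250, broccoli $0.2750, brown rice $0.3500, peanut butter $0.4000, bell pepper $0.4250.
With no serving limits, use only sweet potato: 10 g / 4 g = 2.5 servings × $0.50 = $1.25.

$1.25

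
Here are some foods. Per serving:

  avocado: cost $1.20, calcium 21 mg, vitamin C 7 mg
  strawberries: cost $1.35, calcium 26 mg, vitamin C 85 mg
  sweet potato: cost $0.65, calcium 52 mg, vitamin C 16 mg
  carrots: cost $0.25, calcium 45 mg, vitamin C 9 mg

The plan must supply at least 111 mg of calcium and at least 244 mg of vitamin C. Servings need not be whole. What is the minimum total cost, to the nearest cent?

This is a tiny linear program; its minimum lies at a vertex of the feasible set. List the vertices and price them.
avocado only: max(111/21, 244/7) = 34.86 servings → $41.83.
strawberries only: max(111/26, 244/85) = 4.269 servings → $5.76.
sweet potato only: max(111/52, 244/16) = 15.25 servings → $9.91.
carrots only: max(111/45, 244/9) = 27.11 servings → $6.78.
avocado + strawberries with both tight: 1.928 servings and 2.712 servings → $5.97.
avocado + sweet potato: the both-tight solution has a negative serving — not a feasible corner.
avocado + carrots: the both-tight solution has a negative serving — not a feasible corner.
strawberries + sweet potato with both tight: 2.725 servings and 0.772 servings → $4.18.
strawberries + carrots with both tight: 2.779 servings and 0.8608 servings → $3.97.
sweet potato + carrots with both targets exact would need a negative amount; discard.
The minimum over all feasible corners is $3.97.

$3.97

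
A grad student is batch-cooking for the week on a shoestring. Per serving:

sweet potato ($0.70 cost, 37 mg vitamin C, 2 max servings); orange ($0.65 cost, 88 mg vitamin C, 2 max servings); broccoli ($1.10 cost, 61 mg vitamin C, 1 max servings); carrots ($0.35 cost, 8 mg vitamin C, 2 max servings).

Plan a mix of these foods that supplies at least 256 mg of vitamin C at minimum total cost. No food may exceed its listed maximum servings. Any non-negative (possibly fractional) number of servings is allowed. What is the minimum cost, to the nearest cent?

$2.76

Cost per mg of vitamin C: orange $0.0074, broccoli $0.0180, sweet potato $0.0189, carrots $0.0437.
Take 2 servings of orange: +176.0 mg vitamin C for $1.30 (total $1.30, still need 80.0 mg).
Take 1 serving of broccoli: +61.0 mg vitamin C for $1.10 (total $2.40, still need 19.0 mg).
Take 0.5135 servings of sweet potato: +19.0 mg vitamin C for $0.36 (total $2.76, still need 0.0 mg).
Filling from the cheapest source first is optimal under one linear minimum: $2.76.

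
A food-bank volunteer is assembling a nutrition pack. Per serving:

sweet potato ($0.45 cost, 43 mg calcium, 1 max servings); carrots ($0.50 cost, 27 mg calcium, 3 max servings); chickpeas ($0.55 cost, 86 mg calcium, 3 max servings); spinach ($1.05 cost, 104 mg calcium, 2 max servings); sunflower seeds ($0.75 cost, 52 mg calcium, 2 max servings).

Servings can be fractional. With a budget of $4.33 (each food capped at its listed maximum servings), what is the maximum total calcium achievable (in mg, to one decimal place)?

Calcium per dollar: chickpeas 156.4, spinach 99.05, sweet potato 95.56, sunflower seeds 69.33, carrots 54.
Take 3 servings of chickpeas: spends $1.65, +258.0 mg calcium (running total 258.0 mg).
Take 2 servings of spinach: spends $2.10, +208.0 mg calcium (running total 466.0 mg).
Take 1 serving of sweet potato: spends $0.45, +43.0 mg calcium (running total 509.0 mg).
Take 0.1733 servings of sunflower seeds: spends $0.13, +9.0 mg calcium (running total 518.0 mg).
Greedy by best ratio exhausts the cost allowance optimally: 518.0 mg.

518.0 mg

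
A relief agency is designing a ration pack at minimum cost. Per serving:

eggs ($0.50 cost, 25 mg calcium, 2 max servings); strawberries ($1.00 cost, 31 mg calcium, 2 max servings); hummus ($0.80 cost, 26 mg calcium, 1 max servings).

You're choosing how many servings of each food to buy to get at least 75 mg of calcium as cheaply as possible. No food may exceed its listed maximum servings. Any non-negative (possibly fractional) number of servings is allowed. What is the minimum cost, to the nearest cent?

$1.77

Cost per mg of calcium: eggs $0.0200, hummus $0.0308, strawberries $0.0323.
Take 2 servings of eggs: +50.0 mg calcium for $1.00 (total $1.00, still need 25.0 mg).
Take 0.9615 servings of hummus: +25.0 mg calcium for $0.77 (total $1.77, still need 0.0 mg).
Filling from the cheapest source first is optimal under one linear minimum: $1.77.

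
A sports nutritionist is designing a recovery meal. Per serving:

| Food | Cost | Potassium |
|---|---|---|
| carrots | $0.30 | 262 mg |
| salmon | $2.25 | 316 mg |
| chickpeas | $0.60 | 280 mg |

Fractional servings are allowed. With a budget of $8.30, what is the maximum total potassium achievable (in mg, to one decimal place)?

Potassium per dollar: carrots 873.3, chickpeas 466.7, salmon 140.4.
With no serving limits, spend the whole cost allowance on carrots: $8.30 / $0.30 × 262 mg = 7248.7 mg.

7248.7 mg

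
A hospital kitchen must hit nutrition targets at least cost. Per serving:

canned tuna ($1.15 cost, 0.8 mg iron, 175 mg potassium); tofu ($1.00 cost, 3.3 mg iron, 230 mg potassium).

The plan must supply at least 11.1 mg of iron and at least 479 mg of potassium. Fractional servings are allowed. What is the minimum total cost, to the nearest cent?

$3.36

For a min-cost LP with two ≥-constraints, a basic feasible solution has at most two positive variables.
canned tuna only: max(11.1/0.8, 479/175) = 13.88 servings → $15.96.
tofu only: max(11.1/3.3, 479/230) = 3.364 servings → $3.36.
canned tuna + tofu: the both-tight solution has a negative serving — not a feasible corner.
The minimum over all feasible corners is $3.36.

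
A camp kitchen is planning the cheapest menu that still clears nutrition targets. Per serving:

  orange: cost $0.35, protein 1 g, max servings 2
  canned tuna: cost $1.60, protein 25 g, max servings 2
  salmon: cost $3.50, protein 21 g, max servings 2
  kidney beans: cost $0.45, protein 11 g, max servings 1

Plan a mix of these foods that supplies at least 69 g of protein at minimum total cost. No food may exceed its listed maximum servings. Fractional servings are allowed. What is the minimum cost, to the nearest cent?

$4.98

Cost per g of protein: kidney beans $0.0409, canned tuna $0.0640, salmon $0.1667, orange $0.3500.
Take 1 serving of kidney beans: +11.0 g protein for $0.45 (total $0.45, still need 58.0 g).
Take 2 servings of canned tuna: +50.0 g protein for $3.20 (total $3.65, still need 8.0 g).
Take 0.381 servings of salmon: +8.0 g protein for $1.33 (total $4.98, still need 0.0 g).
Greedy by cheapest-per-g is optimal for a single linear constraint, so the minimum cost is $4.98.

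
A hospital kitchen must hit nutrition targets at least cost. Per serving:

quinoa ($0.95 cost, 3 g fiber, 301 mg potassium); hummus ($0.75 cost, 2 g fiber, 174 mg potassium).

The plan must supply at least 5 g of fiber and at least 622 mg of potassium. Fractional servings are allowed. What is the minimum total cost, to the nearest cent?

$1.96

Minimising a linear cost over {fiber ≥ 5, potassium ≥ 622, servings ≥ 0} — the optimum is at a vertex, using one or two foods.
quinoa only: max(5/3, 622/301) = 2.066 servings → $1.96.
hummus only: max(5/2, 622/174) = 3.575 servings → $2.68.
quinoa + hummus: intersection lies outside the first quadrant.
Cheapest feasible corner: $1.96.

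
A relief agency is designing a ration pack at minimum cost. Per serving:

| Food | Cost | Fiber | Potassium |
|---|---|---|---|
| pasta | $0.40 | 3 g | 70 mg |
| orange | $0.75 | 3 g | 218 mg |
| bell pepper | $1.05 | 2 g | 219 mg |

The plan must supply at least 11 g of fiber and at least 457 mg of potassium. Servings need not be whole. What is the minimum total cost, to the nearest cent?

$1.94

Two binding constraints pin down two serving amounts, so the optimal mix uses at most two foods. The candidates are each food alone (scaled to the tighter of fiber/potassium) and each pair with both constraints tight.
pasta only: max(11/3, 457/70) = 6.529 servings → $2.61.
orange only: max(11/3, 457/218) = 3.667 servings → $2.75.
bell pepper only: max(11/2, 457/219) = 5.5 servings → $5.78.
pasta + orange with both tight: 2.313 servings and 1.354 servings → $1.94.
pasta + bell pepper with both tight: 2.892 servings and 1.162 servings → $2.38.
orange + bell pepper with both targets exact would need a negative amount; discard.
So the least-cost plan costs $1.94.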